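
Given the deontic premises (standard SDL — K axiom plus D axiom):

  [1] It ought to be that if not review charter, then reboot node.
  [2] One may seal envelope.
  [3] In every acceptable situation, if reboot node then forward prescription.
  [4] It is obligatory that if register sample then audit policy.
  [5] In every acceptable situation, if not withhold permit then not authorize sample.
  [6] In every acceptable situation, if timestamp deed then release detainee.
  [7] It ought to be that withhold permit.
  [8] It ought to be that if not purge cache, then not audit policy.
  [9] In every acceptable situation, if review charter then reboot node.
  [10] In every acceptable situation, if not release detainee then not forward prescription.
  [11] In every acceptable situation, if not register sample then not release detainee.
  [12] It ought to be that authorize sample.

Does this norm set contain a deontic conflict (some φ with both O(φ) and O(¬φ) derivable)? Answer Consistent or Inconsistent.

Consistent

Premise 5 is O(¬withhold_permit → ¬authorize_sample), but O(¬withhold_permit) is not derivable from the premises, so it does not yield O(¬authorize_sample).
So O(¬authorize_sample) is not derivable, and the apparent clash with O(authorize_sample) does not arise.
A world satisfying every obligation exists (e.g. audit_policy=true, authorize_sample=true, forward_prescription=true, purge_cache=true, reboot_node=true, register_sample=true, release_detainee=true, review_charter=false, seal_envelope=false, timestamp_deed=false, withhold_permit=true); no atom is both obligatory and forbidden, so the set is consistent.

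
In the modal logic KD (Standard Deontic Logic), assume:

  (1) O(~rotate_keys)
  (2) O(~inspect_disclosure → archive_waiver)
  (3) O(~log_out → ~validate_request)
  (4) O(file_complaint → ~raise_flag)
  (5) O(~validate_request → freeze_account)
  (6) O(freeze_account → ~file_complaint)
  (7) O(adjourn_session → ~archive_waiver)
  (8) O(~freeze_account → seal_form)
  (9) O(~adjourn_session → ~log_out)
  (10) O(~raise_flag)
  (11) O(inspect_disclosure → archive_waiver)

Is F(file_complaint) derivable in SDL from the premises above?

By case analysis on ~inspect_disclosure: premise 2 gives O(~inspect_disclosure → archive_waiver) and premise 11 gives O(inspect_disclosure → archive_waiver), so O(archive_waiver) either way.
Premise 7, O(adjourn_session → ~archive_waiver), contraposes to O(archive_waiver → ~adjourn_session); with O(archive_waiver) we get O(~adjourn_session).
Applying K to premise 9 (O(~adjourn_session → ~log_out)) and O(~adjourn_session) yields O(~log_out).
With premise 3, O(~log_out → ~validate_request), the K-axiom yields O(~validate_request).
With premise 5, O(~validate_request → freeze_account), the K-axiom yields O(freeze_account).
Applying K to premise 6 (O(freeze_account → ~file_complaint)) and O(freeze_account) yields O(~file_complaint).
Premises 1, 4, 8, 10 do not contribute to this derivation.
So O(~file_complaint) holds, i.e. F(file_complaint). The claim follows.

Yes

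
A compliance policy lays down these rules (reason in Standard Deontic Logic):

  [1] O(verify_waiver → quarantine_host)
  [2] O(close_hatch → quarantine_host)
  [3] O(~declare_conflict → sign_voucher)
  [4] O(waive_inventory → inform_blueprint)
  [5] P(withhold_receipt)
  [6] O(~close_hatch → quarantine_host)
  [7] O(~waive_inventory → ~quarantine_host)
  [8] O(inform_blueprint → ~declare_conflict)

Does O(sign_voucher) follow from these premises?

Yes

By case analysis on ~close_hatch: premise 6 gives O(~close_hatch → quarantine_host) and premise 2 gives O(close_hatch → quarantine_host), so O(quarantine_host) either way.
Premise 7, O(~waive_inventory → ~quarantine_host), contraposes to O(quarantine_host → waive_inventory); with O(quarantine_host) we get O(waive_inventory).
Premise 4 is O(waive_inventory → inform_blueprint); since O(waive_inventory), deontic closure gives O(inform_blueprint).
Applying K to premise 8 (O(inform_blueprint → ~declare_conflict)) and O(inform_blueprint) yields O(~declare_conflict).
Premise 3 is O(~declare_conflict → sign_voucher); since O(~declare_conflict), deontic closure gives O(sign_voucher).
Premises 1, 5 do not contribute to this derivation.
So O(sign_voucher) follows.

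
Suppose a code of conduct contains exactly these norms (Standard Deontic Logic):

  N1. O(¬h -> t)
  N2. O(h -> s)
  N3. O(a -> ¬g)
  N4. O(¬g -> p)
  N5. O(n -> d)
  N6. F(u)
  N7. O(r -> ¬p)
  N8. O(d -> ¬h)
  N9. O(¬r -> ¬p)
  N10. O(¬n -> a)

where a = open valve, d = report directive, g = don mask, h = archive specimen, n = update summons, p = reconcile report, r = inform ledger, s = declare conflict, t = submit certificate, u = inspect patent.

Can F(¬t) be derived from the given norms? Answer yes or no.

By case analysis on r: premise 7 gives O(r -> ¬p) and premise 9 gives O(¬r -> ¬p), so O(¬p) either way.
Premise 4 is O(¬g -> p); contrapositively O(¬p -> g). Since O(¬p) holds, K gives O(g).
Premise 3 is O(a -> ¬g); contrapositively O(g -> ¬a). Since O(g) holds, K gives O(¬a).
The contrapositive of premise 10 (O(¬n -> a)) is O(¬a -> n), and O(¬a) is already established, so O(n).
From O(n) and premise 5, O(n -> d), we obtain O(d).
With premise 8, O(d -> ¬h), the K-axiom yields O(¬h).
Premise 1 is O(¬h -> t); since O(¬h), deontic closure gives O(t).
Premises 2, 6 do not contribute to this derivation.
So O(t) holds, i.e. F(¬t). The claim follows.

Yes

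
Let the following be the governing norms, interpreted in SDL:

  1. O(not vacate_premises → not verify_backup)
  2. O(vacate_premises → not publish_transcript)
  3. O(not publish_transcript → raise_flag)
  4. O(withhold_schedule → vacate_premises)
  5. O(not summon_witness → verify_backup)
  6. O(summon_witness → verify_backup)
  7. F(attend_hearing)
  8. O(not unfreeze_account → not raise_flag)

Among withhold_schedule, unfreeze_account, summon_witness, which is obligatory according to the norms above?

Premises 6 and 5 cover both cases: O(summon_witness → verify_backup) and O(not summon_witness → verify_backup). Since summon_witness ∨ not summon_witness is a tautology, O(verify_backup) follows.
The contrapositive of premise 1 (O(not vacate_premises → not verify_backup)) is O(verify_backup → vacate_premises), and O(verify_backup) is already established, so O(vacate_premises).
With premise 2, O(vacate_premises → not publish_transcript), the K-axiom yields O(not publish_transcript).
From O(not publish_transcript) and premise 3, O(not publish_transcript → raise_flag), we obtain O(raise_flag).
Premise 8 is O(not unfreeze_account → not raise_flag); contrapositively O(raise_flag → unfreeze_account). Since O(raise_flag) holds, K gives O(unfreeze_account).
So O(unfreeze_account) holds — unfreeze_account is obligatory. None of the other listed options is made obligatory by any chain of premises.

unfreeze_account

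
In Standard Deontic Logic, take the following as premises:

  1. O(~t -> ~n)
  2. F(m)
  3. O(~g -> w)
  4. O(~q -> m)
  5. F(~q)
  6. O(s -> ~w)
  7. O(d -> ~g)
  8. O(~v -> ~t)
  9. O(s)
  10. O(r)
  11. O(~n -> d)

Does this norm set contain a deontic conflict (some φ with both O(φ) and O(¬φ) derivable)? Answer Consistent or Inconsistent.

Premise 4 is O(~q -> m), but O(~q) is not derivable from the premises, so it does not yield O(m).
So O(m) is not derivable, and the apparent clash with O(~m) does not arise.
A world satisfying every obligation exists (e.g. d=false, g=true, m=false, n=true, q=true, r=true, s=true, t=true, v=true, w=false); no atom is both obligatory and forbidden, so the set is consistent.

Consistent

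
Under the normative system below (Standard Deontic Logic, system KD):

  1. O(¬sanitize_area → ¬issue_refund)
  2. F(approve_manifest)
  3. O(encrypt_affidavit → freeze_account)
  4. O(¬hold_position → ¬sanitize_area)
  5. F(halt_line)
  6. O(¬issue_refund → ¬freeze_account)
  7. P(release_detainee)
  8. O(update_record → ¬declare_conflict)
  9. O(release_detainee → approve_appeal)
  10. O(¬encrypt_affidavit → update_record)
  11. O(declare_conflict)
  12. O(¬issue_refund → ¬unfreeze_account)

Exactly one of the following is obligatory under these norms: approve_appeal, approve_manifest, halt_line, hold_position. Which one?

hold_position

From premise 11 we have O(declare_conflict).
Premise 8, O(update_record → ¬declare_conflict), contraposes to O(declare_conflict → ¬update_record); with O(declare_conflict) we get O(¬update_record).
The contrapositive of premise 10 (O(¬encrypt_affidavit → update_record)) is O(¬update_record → encrypt_affidavit), and O(¬update_record) is already established, so O(encrypt_affidavit).
With premise 3, O(encrypt_affidavit → freeze_account), the K-axiom yields O(freeze_account).
Premise 6, O(¬issue_refund → ¬freeze_account), contraposes to O(freeze_account → issue_refund); with O(freeze_account) we get O(issue_refund).
The contrapositive of premise 1 (O(¬sanitize_area → ¬issue_refund)) is O(issue_refund → sanitize_area), and O(issue_refund) is already established, so O(sanitize_area).
The contrapositive of premise 4 (O(¬hold_position → ¬sanitize_area)) is O(sanitize_area → hold_position), and O(sanitize_area) is already established, so O(hold_position).
So O(hold_position) holds — hold_position is obligatory. None of the other listed options is made obligatory by any chain of premises.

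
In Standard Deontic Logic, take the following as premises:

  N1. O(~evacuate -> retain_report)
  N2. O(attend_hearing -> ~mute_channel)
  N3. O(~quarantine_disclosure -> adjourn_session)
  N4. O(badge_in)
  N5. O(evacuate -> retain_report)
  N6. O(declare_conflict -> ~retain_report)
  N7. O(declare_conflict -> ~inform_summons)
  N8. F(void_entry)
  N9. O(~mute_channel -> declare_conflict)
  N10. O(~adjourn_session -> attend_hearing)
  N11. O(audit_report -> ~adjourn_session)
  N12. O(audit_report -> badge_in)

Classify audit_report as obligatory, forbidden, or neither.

Forbidden

Premises 1 and 5 are O(~evacuate -> retain_report) and O(evacuate -> retain_report); every ideal world satisfies ~evacuate or evacuate, so in either case retain_report holds — hence O(retain_report).
Premise 6 is O(declare_conflict -> ~retain_report); contrapositively O(retain_report -> ~declare_conflict). Since O(retain_report) holds, K gives O(~declare_conflict).
Premise 9 is O(~mute_channel -> declare_conflict); contrapositively O(~declare_conflict -> mute_channel). Since O(~declare_conflict) holds, K gives O(mute_channel).
Premise 2, O(attend_hearing -> ~mute_channel), contraposes to O(mute_channel -> ~attend_hearing); with O(mute_channel) we get O(~attend_hearing).
The contrapositive of premise 10 (O(~adjourn_session -> attend_hearing)) is O(~attend_hearing -> adjourn_session), and O(~attend_hearing) is already established, so O(adjourn_session).
The contrapositive of premise 11 (O(audit_report -> ~adjourn_session)) is O(adjourn_session -> ~audit_report), and O(adjourn_session) is already established, so O(~audit_report).
Premises 3, 4, 7, 8, 12 do not contribute to this derivation.
Thus O(~audit_report), which is F(audit_report): audit_report is forbidden.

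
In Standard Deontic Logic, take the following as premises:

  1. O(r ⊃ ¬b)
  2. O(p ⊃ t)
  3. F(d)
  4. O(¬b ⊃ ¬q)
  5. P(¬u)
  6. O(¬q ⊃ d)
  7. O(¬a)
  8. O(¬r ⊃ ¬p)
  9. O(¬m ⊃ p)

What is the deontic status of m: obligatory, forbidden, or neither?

Premise 3 is F(d), i.e. O(¬d).
Premise 6, O(¬q ⊃ d), contraposes to O(¬d ⊃ q); with O(¬d) we get O(q).
Premise 4 is O(¬b ⊃ ¬q); contrapositively O(q ⊃ b). Since O(q) holds, K gives O(b).
Premise 1 is O(r ⊃ ¬b); contrapositively O(b ⊃ ¬r). Since O(b) holds, K gives O(¬r).
Applying K to premise 8 (O(¬r ⊃ ¬p)) and O(¬r) yields O(¬p).
Premise 9, O(¬m ⊃ p), contraposes to O(¬p ⊃ m); with O(¬p) we get O(m).
Premises 2, 5, 7 do not contribute to this derivation.
Hence m is obligatory.

Obligatory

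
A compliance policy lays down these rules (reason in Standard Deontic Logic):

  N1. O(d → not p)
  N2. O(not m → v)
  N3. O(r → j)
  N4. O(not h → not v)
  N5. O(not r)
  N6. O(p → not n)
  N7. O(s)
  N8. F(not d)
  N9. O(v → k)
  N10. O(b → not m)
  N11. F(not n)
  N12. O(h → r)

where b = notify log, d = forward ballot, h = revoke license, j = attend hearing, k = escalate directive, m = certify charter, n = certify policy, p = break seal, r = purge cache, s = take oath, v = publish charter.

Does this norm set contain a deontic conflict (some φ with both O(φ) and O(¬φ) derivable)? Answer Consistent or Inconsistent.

Consistent

Premise 6 is O(p → not n), but O(p) is not derivable from the premises, so it does not yield O(not n).
So O(not n) is not derivable, and the apparent clash with O(n) does not arise.
A world satisfying every obligation exists (e.g. b=false, d=true, h=false, j=false, k=false, m=true, n=true, p=false, r=false, s=true, v=false); no atom is both obligatory and forbidden, so the set is consistent.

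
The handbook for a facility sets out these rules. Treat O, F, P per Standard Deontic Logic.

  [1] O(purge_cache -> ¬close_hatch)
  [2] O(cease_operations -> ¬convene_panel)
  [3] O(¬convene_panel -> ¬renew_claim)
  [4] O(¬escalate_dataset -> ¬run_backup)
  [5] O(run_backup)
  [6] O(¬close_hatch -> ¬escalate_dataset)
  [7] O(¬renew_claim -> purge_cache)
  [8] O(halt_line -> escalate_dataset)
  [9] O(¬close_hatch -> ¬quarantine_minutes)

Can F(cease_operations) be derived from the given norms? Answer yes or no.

From premise 5 we have O(run_backup).
Premise 4 is O(¬escalate_dataset -> ¬run_backup); contrapositively O(run_backup -> escalate_dataset). Since O(run_backup) holds, K gives O(escalate_dataset).
Premise 6, O(¬close_hatch -> ¬escalate_dataset), contraposes to O(escalate_dataset -> close_hatch); with O(escalate_dataset) we get O(close_hatch).
Premise 1 is O(purge_cache -> ¬close_hatch); contrapositively O(close_hatch -> ¬purge_cache). Since O(close_hatch) holds, K gives O(¬purge_cache).
Premise 7 is O(¬renew_claim -> purge_cache); contrapositively O(¬purge_cache -> renew_claim). Since O(¬purge_cache) holds, K gives O(renew_claim).
Premise 3 is O(¬convene_panel -> ¬renew_claim); contrapositively O(renew_claim -> convene_panel). Since O(renew_claim) holds, K gives O(convene_panel).
Premise 2, O(cease_operations -> ¬convene_panel), contraposes to O(convene_panel -> ¬cease_operations); with O(convene_panel) we get O(¬cease_operations).
Premises 8, 9 do not contribute to this derivation.
So O(¬cease_operations) holds, i.e. F(cease_operations). The claim follows.

Yes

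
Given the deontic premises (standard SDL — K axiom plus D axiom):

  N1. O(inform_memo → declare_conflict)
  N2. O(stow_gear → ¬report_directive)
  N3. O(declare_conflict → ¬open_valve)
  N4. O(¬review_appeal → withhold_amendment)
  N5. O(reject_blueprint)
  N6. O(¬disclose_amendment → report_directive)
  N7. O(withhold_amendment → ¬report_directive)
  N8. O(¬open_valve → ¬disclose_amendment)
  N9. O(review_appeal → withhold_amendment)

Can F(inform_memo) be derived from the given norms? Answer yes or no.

Premises 4 and 9 cover both cases: O(¬review_appeal → withhold_amendment) and O(review_appeal → withhold_amendment). Since ¬review_appeal ∨ review_appeal is a tautology, O(withhold_amendment) follows.
Applying K to premise 7 (O(withhold_amendment → ¬report_directive)) and O(withhold_amendment) yields O(¬report_directive).
Premise 6 is O(¬disclose_amendment → report_directive); contrapositively O(¬report_directive → disclose_amendment). Since O(¬report_directive) holds, K gives O(disclose_amendment).
Premise 8 is O(¬open_valve → ¬disclose_amendment); contrapositively O(disclose_amendment → open_valve). Since O(disclose_amendment) holds, K gives O(open_valve).
The contrapositive of premise 3 (O(declare_conflict → ¬open_valve)) is O(open_valve → ¬declare_conflict), and O(open_valve) is already established, so O(¬declare_conflict).
Premise 1, O(inform_memo → declare_conflict), contraposes to O(¬declare_conflict → ¬inform_memo); with O(¬declare_conflict) we get O(¬inform_memo).
Premises 2, 5 do not contribute to this derivation.
So O(¬inform_memo) holds, i.e. F(inform_memo). The claim follows.

Yes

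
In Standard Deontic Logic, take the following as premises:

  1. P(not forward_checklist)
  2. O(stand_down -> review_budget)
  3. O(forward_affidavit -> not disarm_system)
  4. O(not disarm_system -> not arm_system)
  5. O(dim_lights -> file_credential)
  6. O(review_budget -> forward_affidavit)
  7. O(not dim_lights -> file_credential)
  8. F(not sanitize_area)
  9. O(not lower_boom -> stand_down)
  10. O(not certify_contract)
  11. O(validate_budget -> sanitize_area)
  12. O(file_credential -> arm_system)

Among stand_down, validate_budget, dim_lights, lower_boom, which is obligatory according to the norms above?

Premises 7 and 5 cover both cases: O(not dim_lights -> file_credential) and O(dim_lights -> file_credential). Since not dim_lights ∨ dim_lights is a tautology, O(file_credential) follows.
From O(file_credential) and premise 12, O(file_credential -> arm_system), we obtain O(arm_system).
Premise 4 is O(not disarm_system -> not arm_system); contrapositively O(arm_system -> disarm_system). Since O(arm_system) holds, K gives O(disarm_system).
The contrapositive of premise 3 (O(forward_affidavit -> not disarm_system)) is O(disarm_system -> not forward_affidavit), and O(disarm_system) is already established, so O(not forward_affidavit).
The contrapositive of premise 6 (O(review_budget -> forward_affidavit)) is O(not forward_affidavit -> not review_budget), and O(not forward_affidavit) is already established, so O(not review_budget).
Premise 2, O(stand_down -> review_budget), contraposes to O(not review_budget -> not stand_down); with O(not review_budget) we get O(not stand_down).
Premise 9, O(not lower_boom -> stand_down), contraposes to O(not stand_down -> lower_boom); with O(not stand_down) we get O(lower_boom).
So O(lower_boom) holds — lower_boom is obligatory. None of the other listed options is made obligatory by any chain of premises.

lower_boom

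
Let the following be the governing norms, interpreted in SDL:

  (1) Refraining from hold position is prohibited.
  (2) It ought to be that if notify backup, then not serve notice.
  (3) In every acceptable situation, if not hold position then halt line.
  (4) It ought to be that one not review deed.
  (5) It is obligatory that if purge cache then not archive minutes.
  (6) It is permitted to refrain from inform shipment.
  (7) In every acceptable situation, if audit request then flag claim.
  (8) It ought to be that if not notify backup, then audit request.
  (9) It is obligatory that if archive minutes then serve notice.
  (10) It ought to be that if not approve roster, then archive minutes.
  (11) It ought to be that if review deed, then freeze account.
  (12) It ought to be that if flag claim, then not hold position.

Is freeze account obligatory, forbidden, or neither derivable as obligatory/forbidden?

Premise 11 is O(review_deed → freeze_account), but O(review_deed) is not derivable from the premises, so it does not yield O(freeze_account).
No premise or chain of K-axiom applications forces O(freeze_account), and none forces O(¬freeze_account). So freeze_account is neither obligatory nor forbidden under these norms.

Neither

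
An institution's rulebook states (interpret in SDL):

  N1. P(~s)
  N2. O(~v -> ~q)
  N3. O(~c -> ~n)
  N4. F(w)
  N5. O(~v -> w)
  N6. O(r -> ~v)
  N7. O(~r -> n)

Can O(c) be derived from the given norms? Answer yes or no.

Premise 4, F(w), is equivalent to O(~w).
Premise 5 is O(~v -> w); contrapositively O(~w -> v). Since O(~w) holds, K gives O(v).
The contrapositive of premise 6 (O(r -> ~v)) is O(v -> ~r), and O(v) is already established, so O(~r).
Applying K to premise 7 (O(~r -> n)) and O(~r) yields O(n).
The contrapositive of premise 3 (O(~c -> ~n)) is O(n -> c), and O(n) is already established, so O(c).
Premises 1, 2 do not contribute to this derivation.
So O(c) follows.

Yes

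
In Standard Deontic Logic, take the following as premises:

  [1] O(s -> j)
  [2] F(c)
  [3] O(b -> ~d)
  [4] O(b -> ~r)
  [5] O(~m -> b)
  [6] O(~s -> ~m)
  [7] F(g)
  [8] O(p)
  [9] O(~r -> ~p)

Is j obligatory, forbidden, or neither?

From premise 8 we have O(p).
Premise 9 is O(~r -> ~p); contrapositively O(p -> r). Since O(p) holds, K gives O(r).
Premise 4 is O(b -> ~r); contrapositively O(r -> ~b). Since O(r) holds, K gives O(~b).
Premise 5 is O(~m -> b); contrapositively O(~b -> m). Since O(~b) holds, K gives O(m).
Premise 6 is O(~s -> ~m); contrapositively O(m -> s). Since O(m) holds, K gives O(s).
With premise 1, O(s -> j), the K-axiom yields O(j).
Premises 2, 3, 7 do not contribute to this derivation.
Hence j is obligatory.

Obligatory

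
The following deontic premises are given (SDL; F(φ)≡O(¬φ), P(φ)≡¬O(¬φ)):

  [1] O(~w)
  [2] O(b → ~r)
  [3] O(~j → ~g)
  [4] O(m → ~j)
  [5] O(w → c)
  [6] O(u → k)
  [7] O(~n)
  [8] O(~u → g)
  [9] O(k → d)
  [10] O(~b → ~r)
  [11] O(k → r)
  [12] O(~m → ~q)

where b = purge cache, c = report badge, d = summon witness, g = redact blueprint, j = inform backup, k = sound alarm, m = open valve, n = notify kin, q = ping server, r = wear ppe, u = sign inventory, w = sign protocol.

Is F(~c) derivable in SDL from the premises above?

Premise 5 is O(w → c), but O(w) is not derivable from the premises, so it does not yield O(c).
No other premise forces O(c). An ideal world satisfying every premise can still have ~c true, so F(~c) is not derivable.

No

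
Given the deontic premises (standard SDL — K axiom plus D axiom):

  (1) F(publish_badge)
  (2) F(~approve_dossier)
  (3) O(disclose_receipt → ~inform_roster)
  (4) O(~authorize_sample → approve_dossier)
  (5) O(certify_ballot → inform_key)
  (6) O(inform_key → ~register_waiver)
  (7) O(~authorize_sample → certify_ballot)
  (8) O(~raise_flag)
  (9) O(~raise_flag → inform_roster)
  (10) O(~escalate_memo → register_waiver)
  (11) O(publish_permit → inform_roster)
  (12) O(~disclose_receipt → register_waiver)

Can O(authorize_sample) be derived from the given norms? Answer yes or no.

Premise 8 gives O(~raise_flag).
Applying K to premise 9 (O(~raise_flag → inform_roster)) and O(~raise_flag) yields O(inform_roster).
Premise 3, O(disclose_receipt → ~inform_roster), contraposes to O(inform_roster → ~disclose_receipt); with O(inform_roster) we get O(~disclose_receipt).
Applying K to premise 12 (O(~disclose_receipt → register_waiver)) and O(~disclose_receipt) yields O(register_waiver).
Premise 6, O(inform_key → ~register_waiver), contraposes to O(register_waiver → ~inform_key); with O(register_waiver) we get O(~inform_key).
Premise 5, O(certify_ballot → inform_key), contraposes to O(~inform_key → ~certify_ballot); with O(~inform_key) we get O(~certify_ballot).
Premise 7, O(~authorize_sample → certify_ballot), contraposes to O(~certify_ballot → authorize_sample); with O(~certify_ballot) we get O(authorize_sample).
Premises 1, 2, 4, 10, 11 do not contribute to this derivation.
So O(authorize_sample) follows.

Yes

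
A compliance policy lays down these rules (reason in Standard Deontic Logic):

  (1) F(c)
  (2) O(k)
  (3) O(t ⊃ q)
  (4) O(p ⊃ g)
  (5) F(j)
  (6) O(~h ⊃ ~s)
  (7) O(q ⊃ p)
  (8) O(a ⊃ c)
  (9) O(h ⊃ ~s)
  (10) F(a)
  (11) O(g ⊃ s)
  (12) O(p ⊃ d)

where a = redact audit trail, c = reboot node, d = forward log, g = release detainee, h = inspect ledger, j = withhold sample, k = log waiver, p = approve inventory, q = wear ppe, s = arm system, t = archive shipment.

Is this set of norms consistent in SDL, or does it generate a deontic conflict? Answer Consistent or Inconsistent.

Premise 8 is O(a ⊃ c), but O(a) is not derivable from the premises, so it does not yield O(c).
So O(c) is not derivable, and the apparent clash with O(~c) does not arise.
A world satisfying every obligation exists (e.g. a=false, c=false, d=false, g=false, h=false, j=false, k=true, p=false, q=false, s=false, t=false); no atom is both obligatory and forbidden, so the set is consistent.

Consistent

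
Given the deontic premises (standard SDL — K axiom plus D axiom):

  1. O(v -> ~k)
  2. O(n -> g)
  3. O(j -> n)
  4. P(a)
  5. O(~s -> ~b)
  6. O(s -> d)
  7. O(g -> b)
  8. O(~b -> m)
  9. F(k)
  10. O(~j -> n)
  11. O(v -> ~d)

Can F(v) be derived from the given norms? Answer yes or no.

Premises 10 and 3 cover both cases: O(~j -> n) and O(j -> n). Since ~j ∨ j is a tautology, O(n) follows.
With premise 2, O(n -> g), the K-axiom yields O(g).
With premise 7, O(g -> b), the K-axiom yields O(b).
Premise 5, O(~s -> ~b), contraposes to O(b -> s); with O(b) we get O(s).
With premise 6, O(s -> d), the K-axiom yields O(d).
Premise 11, O(v -> ~d), contraposes to O(d -> ~v); with O(d) we get O(~v).
Premises 1, 4, 8, 9 do not contribute to this derivation.
So O(~v) holds, i.e. F(v). The claim follows.

Yes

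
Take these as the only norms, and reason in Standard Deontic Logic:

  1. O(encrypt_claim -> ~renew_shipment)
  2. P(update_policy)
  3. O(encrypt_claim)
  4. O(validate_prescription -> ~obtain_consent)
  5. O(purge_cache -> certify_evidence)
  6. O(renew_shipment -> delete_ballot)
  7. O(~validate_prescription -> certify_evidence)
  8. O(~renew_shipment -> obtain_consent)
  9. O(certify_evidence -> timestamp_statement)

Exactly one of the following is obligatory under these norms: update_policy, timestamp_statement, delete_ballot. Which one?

From premise 3 we have O(encrypt_claim).
From O(encrypt_claim) and premise 1, O(encrypt_claim -> ~renew_shipment), we obtain O(~renew_shipment).
From O(~renew_shipment) and premise 8, O(~renew_shipment -> obtain_consent), we obtain O(obtain_consent).
The contrapositive of premise 4 (O(validate_prescription -> ~obtain_consent)) is O(obtain_consent -> ~validate_prescription), and O(obtain_consent) is already established, so O(~validate_prescription).
With premise 7, O(~validate_prescription -> certify_evidence), the K-axiom yields O(certify_evidence).
Applying K to premise 9 (O(certify_evidence -> timestamp_statement)) and O(certify_evidence) yields O(timestamp_statement).
So O(timestamp_statement) holds — timestamp_statement is obligatory. None of the other listed options is made obligatory by any chain of premises.

timestamp_statement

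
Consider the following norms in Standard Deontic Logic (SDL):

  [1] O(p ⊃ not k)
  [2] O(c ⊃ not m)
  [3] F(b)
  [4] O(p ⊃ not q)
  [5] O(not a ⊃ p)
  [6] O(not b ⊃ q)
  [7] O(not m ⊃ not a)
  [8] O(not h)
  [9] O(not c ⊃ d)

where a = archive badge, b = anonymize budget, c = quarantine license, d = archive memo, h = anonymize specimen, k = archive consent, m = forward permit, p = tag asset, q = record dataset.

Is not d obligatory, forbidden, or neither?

Forbidden

Premise 3 is F(b), i.e. O(not b).
Premise 6 is O(not b ⊃ q); since O(not b), deontic closure gives O(q).
The contrapositive of premise 4 (O(p ⊃ not q)) is O(q ⊃ not p), and O(q) is already established, so O(not p).
The contrapositive of premise 5 (O(not a ⊃ p)) is O(not p ⊃ a), and O(not p) is already established, so O(a).
Premise 7 is O(not m ⊃ not a); contrapositively O(a ⊃ m). Since O(a) holds, K gives O(m).
Premise 2 is O(c ⊃ not m); contrapositively O(m ⊃ not c). Since O(m) holds, K gives O(not c).
With premise 9, O(not c ⊃ d), the K-axiom yields O(d).
Premises 1, 8 do not contribute to this derivation.
Thus O(d), which is F(not d): not d is forbidden.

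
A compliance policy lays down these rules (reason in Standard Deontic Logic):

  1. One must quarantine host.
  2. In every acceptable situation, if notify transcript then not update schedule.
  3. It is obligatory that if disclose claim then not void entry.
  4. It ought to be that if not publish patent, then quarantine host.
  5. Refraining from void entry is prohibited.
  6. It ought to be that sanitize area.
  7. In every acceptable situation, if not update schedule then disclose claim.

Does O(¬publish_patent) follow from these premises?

No

Premise 4 is O(¬publish_patent → quarantine_host); even if O(quarantine_host) held, inferring O(¬publish_patent) would be affirming the consequent — invalid.
No other premise forces O(¬publish_patent). An ideal world satisfying every premise can still have ¬publish_patent false, so O(¬publish_patent) is not derivable.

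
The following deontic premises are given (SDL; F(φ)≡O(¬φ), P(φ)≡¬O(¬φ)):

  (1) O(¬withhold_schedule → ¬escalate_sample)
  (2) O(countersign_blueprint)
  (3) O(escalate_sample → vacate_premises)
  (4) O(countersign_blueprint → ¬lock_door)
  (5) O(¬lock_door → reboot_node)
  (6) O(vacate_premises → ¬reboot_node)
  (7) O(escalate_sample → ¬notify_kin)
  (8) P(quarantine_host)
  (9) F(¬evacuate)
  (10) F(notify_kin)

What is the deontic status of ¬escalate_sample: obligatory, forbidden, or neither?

Obligatory

Premise 2 gives O(countersign_blueprint).
Premise 4 is O(countersign_blueprint → ¬lock_door); since O(countersign_blueprint), deontic closure gives O(¬lock_door).
Premise 5 is O(¬lock_door → reboot_node); since O(¬lock_door), deontic closure gives O(reboot_node).
The contrapositive of premise 6 (O(vacate_premises → ¬reboot_node)) is O(reboot_node → ¬vacate_premises), and O(reboot_node) is already established, so O(¬vacate_premises).
Premise 3 is O(escalate_sample → vacate_premises); contrapositively O(¬vacate_premises → ¬escalate_sample). Since O(¬vacate_premises) holds, K gives O(¬escalate_sample).
Premises 1, 7, 8, 9, 10 do not contribute to this derivation.
Hence ¬escalate_sample is obligatory.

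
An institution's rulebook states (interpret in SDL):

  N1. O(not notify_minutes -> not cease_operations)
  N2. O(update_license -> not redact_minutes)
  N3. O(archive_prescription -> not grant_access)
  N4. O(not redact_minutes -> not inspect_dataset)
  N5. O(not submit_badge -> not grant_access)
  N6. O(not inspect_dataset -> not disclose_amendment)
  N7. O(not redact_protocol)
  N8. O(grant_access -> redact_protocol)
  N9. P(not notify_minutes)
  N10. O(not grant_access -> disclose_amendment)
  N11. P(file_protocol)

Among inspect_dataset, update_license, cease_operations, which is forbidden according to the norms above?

update_license

Premise 7 gives O(not redact_protocol).
The contrapositive of premise 8 (O(grant_access -> redact_protocol)) is O(not redact_protocol -> not grant_access), and O(not redact_protocol) is already established, so O(not grant_access).
Applying K to premise 10 (O(not grant_access -> disclose_amendment)) and O(not grant_access) yields O(disclose_amendment).
Premise 6, O(not inspect_dataset -> not disclose_amendment), contraposes to O(disclose_amendment -> inspect_dataset); with O(disclose_amendment) we get O(inspect_dataset).
Premise 4 is O(not redact_minutes -> not inspect_dataset); contrapositively O(inspect_dataset -> redact_minutes). Since O(inspect_dataset) holds, K gives O(redact_minutes).
Premise 2 is O(update_license -> not redact_minutes); contrapositively O(redact_minutes -> not update_license). Since O(redact_minutes) holds, K gives O(not update_license).
So O(not update_license) holds, i.e. update_license is forbidden. None of the other listed options is forbidden under the premises.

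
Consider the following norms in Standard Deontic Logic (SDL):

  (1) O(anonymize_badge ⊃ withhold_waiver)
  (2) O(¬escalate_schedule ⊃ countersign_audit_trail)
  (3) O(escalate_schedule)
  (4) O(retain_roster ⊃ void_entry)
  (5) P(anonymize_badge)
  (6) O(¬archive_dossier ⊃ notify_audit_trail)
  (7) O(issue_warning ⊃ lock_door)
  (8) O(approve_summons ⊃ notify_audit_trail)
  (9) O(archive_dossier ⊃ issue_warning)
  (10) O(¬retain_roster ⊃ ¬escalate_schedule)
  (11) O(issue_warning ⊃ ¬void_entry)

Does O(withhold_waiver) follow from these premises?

Premise 1 is O(anonymize_badge ⊃ withhold_waiver), but O(anonymize_badge) is not derivable from the premises (the permission P(anonymize_badge) asserts only ¬O(¬anonymize_badge), not O(anonymize_badge)), so it does not yield O(withhold_waiver).
No other premise forces O(withhold_waiver). An ideal world satisfying every premise can still have withhold_waiver false, so O(withhold_waiver) is not derivable.

No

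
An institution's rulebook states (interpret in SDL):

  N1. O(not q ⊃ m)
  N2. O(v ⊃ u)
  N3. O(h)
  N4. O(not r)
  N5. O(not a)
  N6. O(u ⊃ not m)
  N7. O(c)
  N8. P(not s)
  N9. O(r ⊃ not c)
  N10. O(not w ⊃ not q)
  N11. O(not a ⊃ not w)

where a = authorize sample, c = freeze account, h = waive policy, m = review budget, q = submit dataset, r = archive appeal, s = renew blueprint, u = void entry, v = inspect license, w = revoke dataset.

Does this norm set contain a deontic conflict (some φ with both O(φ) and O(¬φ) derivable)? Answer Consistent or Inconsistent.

Consistent

Premise 9 is O(r ⊃ not c), but O(r) is not derivable from the premises, so it does not yield O(not c).
So O(not c) is not derivable, and the apparent clash with O(c) does not arise.
A world satisfying every obligation exists (e.g. a=false, c=true, h=true, m=true, q=false, r=false, s=false, u=false, v=false, w=false); no atom is both obligatory and forbidden, so the set is consistent.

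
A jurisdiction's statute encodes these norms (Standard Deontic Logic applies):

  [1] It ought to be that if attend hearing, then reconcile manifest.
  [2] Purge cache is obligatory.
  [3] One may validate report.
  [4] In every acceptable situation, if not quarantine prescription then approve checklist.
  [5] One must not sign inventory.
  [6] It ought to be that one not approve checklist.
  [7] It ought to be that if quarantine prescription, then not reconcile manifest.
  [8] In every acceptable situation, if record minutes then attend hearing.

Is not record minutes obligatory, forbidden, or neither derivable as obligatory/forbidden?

Premise 6 gives O(¬approve_checklist).
Premise 4 is O(¬quarantine_prescription → approve_checklist); contrapositively O(¬approve_checklist → quarantine_prescription). Since O(¬approve_checklist) holds, K gives O(quarantine_prescription).
Applying K to premise 7 (O(quarantine_prescription → ¬reconcile_manifest)) and O(quarantine_prescription) yields O(¬reconcile_manifest).
Premise 1 is O(attend_hearing → reconcile_manifest); contrapositively O(¬reconcile_manifest → ¬attend_hearing). Since O(¬reconcile_manifest) holds, K gives O(¬attend_hearing).
Premise 8 is O(record_minutes → attend_hearing); contrapositively O(¬attend_hearing → ¬record_minutes). Since O(¬attend_hearing) holds, K gives O(¬record_minutes).
Premises 2, 3, 5 do not contribute to this derivation.
Hence ¬record_minutes is obligatory.

Obligatory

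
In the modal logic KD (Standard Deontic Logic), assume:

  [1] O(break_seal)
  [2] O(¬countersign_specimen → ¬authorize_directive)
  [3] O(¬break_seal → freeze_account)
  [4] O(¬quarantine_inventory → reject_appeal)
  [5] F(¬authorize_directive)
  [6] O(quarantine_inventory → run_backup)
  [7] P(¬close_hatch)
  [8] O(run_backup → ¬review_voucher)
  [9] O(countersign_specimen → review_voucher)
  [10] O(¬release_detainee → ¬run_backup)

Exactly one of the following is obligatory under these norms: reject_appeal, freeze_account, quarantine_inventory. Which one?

reject_appeal

Premise 5, F(¬authorize_directive), is equivalent to O(authorize_directive).
Premise 2 is O(¬countersign_specimen → ¬authorize_directive); contrapositively O(authorize_directive → countersign_specimen). Since O(authorize_directive) holds, K gives O(countersign_specimen).
Premise 9 is O(countersign_specimen → review_voucher); since O(countersign_specimen), deontic closure gives O(review_voucher).
Premise 8, O(run_backup → ¬review_voucher), contraposes to O(review_voucher → ¬run_backup); with O(review_voucher) we get O(¬run_backup).
Premise 6 is O(quarantine_inventory → run_backup); contrapositively O(¬run_backup → ¬quarantine_inventory). Since O(¬run_backup) holds, K gives O(¬quarantine_inventory).
Premise 4 is O(¬quarantine_inventory → reject_appeal); since O(¬quarantine_inventory), deontic closure gives O(reject_appeal).
So O(reject_appeal) holds — reject_appeal is obligatory. None of the other listed options is made obligatory by any chain of premises.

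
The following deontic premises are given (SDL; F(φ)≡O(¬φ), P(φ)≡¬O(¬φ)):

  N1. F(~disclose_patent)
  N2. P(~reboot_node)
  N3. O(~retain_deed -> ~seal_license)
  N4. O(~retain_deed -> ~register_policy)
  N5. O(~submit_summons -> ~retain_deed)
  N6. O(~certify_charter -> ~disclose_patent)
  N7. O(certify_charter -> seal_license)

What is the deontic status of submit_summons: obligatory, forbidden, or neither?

Obligatory

Premise 1 is F(~disclose_patent), i.e. O(disclose_patent).
The contrapositive of premise 6 (O(~certify_charter -> ~disclose_patent)) is O(disclose_patent -> certify_charter), and O(disclose_patent) is already established, so O(certify_charter).
With premise 7, O(certify_charter -> seal_license), the K-axiom yields O(seal_license).
Premise 3 is O(~retain_deed -> ~seal_license); contrapositively O(seal_license -> retain_deed). Since O(seal_license) holds, K gives O(retain_deed).
Premise 5, O(~submit_summons -> ~retain_deed), contraposes to O(retain_deed -> submit_summons); with O(retain_deed) we get O(submit_summons).
Premises 2, 4 do not contribute to this derivation.
Hence submit_summons is obligatory.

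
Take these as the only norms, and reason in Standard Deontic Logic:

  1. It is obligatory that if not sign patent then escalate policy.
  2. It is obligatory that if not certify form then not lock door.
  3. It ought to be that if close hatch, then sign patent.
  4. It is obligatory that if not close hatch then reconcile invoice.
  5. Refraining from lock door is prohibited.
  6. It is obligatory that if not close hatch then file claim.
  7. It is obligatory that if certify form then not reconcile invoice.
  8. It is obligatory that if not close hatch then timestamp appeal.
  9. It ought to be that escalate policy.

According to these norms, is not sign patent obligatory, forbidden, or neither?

F(¬lock_door) at premise 5 means O(lock_door).
The contrapositive of premise 2 (O(¬certify_form → ¬lock_door)) is O(lock_door → certify_form), and O(lock_door) is already established, so O(certify_form).
With premise 7, O(certify_form → ¬reconcile_invoice), the K-axiom yields O(¬reconcile_invoice).
Premise 4 is O(¬close_hatch → reconcile_invoice); contrapositively O(¬reconcile_invoice → close_hatch). Since O(¬reconcile_invoice) holds, K gives O(close_hatch).
Applying K to premise 3 (O(close_hatch → sign_patent)) and O(close_hatch) yields O(sign_patent).
Premises 1, 6, 8, 9 do not contribute to this derivation.
Thus O(sign_patent), which is F(¬sign_patent): ¬sign_patent is forbidden.

Forbidden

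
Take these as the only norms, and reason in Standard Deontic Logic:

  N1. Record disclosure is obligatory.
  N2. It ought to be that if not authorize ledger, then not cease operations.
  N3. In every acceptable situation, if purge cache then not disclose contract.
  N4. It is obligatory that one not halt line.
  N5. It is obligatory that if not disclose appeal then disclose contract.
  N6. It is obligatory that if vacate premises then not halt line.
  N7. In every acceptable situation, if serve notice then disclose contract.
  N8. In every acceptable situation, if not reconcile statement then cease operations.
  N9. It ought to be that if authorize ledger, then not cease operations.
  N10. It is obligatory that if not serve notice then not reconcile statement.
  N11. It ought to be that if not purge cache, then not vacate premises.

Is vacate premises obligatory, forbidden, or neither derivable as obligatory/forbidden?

By case analysis on ¬authorize_ledger: premise 2 gives O(¬authorize_ledger → ¬cease_operations) and premise 9 gives O(authorize_ledger → ¬cease_operations), so O(¬cease_operations) either way.
The contrapositive of premise 8 (O(¬reconcile_statement → cease_operations)) is O(¬cease_operations → reconcile_statement), and O(¬cease_operations) is already established, so O(reconcile_statement).
Premise 10, O(¬serve_notice → ¬reconcile_statement), contraposes to O(reconcile_statement → serve_notice); with O(reconcile_statement) we get O(serve_notice).
From O(serve_notice) and premise 7, O(serve_notice → disclose_contract), we obtain O(disclose_contract).
Premise 3, O(purge_cache → ¬disclose_contract), contraposes to O(disclose_contract → ¬purge_cache); with O(disclose_contract) we get O(¬purge_cache).
Premise 11 is O(¬purge_cache → ¬vacate_premises); since O(¬purge_cache), deontic closure gives O(¬vacate_premises).
Premises 1, 4, 5, 6 do not contribute to this derivation.
Thus O(¬vacate_premises), which is F(vacate_premises): vacate_premises is forbidden.

Forbidden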